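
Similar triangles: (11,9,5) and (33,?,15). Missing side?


Scale factor = 33/11 = 3
Missing side = 9 × 3
= 27.0

27.0


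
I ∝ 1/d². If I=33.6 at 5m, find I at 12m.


I₁d₁² = I₂d₂²
I₂ = I₁ × (d₁/d₂)²
= 33.6 × (5/12)²
= 33.6 × 25/144
= 840/144
≈ 5.8333

5.8333


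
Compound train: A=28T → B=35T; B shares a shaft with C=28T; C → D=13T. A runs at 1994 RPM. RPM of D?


Stage 1: RPM_B = RPM_A × t_A/t_B = 1994 × 28/35 = 55832/35 = 1595.20
B and C share a shaft → RPM_C = RPM_B
Stage 2: RPM_D = RPM_C × t_C/t_D = RPM_A × (t_A×t_C)/(t_B×t_D)
Overall ratio = (28×28)/(35×13) = 784/455
RPM_D = 1994 × 784/455 = 1563296/455
≈ 3435.82 RPM

3435.82 RPM


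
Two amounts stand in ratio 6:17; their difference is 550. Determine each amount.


Let A = 6k, B = 17k.
17k - 6k = 550
11k = 550 → k = 550/11 = 50
A = 6×50 = 300, B = 17×50 = 850
= A = 300, B = 850

A = 300, B = 850


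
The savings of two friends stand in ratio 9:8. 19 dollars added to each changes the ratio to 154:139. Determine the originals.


Let A = 9k, B = 8k.
(9k + 19) / (8k + 19) = 154/139
Cross-multiply: 139(9k + 19) = 154(8k + 19)
1251k + 2641 = 1232k + 2926
1251k - 1232k = 2926 - 2641
19k = 285
k = 285/19 = 15
A = 9×15 = 135, B = 8×15 = 120
= A = 135, B = 120

A = 135, B = 120


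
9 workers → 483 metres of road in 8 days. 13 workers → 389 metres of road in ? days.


Days ∝ work / workers, so d₂ = d₁ × (m₁/m₂) × (w₂/w₁)
Workers factor (inverse): 9/13 ≈ 0.6923
Work factor (direct): 389/483 ≈ 0.8054
d₂ = 8 × 9/13 × 389/483 = (8 × 9 × 389) / (13 × 483) = 28008/6279
≈ 4.46 days

4.46 days


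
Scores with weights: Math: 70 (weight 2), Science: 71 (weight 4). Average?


Numerator = 70×2 + 71×4
= 140 + 284
= 424
Total weight = 6
Weighted avg = 424/6
= 70.67

70.67


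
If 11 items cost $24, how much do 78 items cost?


Direct proportion: y/x = constant
k = 24/11 ≈ 2.1818
y₂ = k × 78 = 24 × 78 / 11 = 1872/11
≈ 170.18

170.18


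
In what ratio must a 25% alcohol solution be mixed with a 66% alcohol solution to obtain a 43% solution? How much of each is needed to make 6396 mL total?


Let x parts of 25% mix with y parts of 66%.
25x + 66y = 43(x + y)
25x + 66y = 43x + 43y
x(25 - 43) = y(43 - 66)
x/y = (66 - 43)/(43 - 25) = 23/18
Simplify: 23:18
Total parts = 41; one part = 6396/41 = 156.00 mL
25% solution: 23×156.00 = 3588.00 mL
66% solution: 18×156.00 = 2808.00 mL
= ratio 23:18; 3588.00 mL and 2808.00 mL

ratio 23:18; 3588.00 mL and 2808.00 mL


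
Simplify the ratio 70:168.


GCD(70, 168) = 14
70/14 : 168/14
= 5:12

5:12


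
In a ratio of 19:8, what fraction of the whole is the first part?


Total parts = 19 + 8 = 27
First part: 19/27 = 19/27
= 19/27

19/27


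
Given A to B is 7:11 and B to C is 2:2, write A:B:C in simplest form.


Match B: multiply A:B by 2 → 14:22
Multiply B:C by 11 → 22:22
Combined: 14:22:22
GCD = 2
= 7:11:11

7:11:11


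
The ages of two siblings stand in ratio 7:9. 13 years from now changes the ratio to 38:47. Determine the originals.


Let A = 7k, B = 9k.
(7k + 13) / (9k + 13) = 38/47
Cross-multiply: 47(7k + 13) = 38(9k + 13)
329k + 611 = 342k + 494
329k - 342k = 494 - 611
-13k = -117
k = -117/-13 = 9
A = 7×9 = 63, B = 9×9 = 81
= A = 63, B = 81

A = 63, B = 81


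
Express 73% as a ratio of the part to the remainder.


73% means 73 parts out of 100; remainder = 27
Part : remainder = 73:27
GCD = 1
= 73:27

73:27


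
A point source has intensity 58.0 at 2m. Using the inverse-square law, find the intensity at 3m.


I₁d₁² = I₂d₂²
I₂ = I₁ × (d₁/d₂)²
= 58.0 × (2/3)²
= 58.0 × 4/9
= 232/9
≈ 25.7778

25.7778


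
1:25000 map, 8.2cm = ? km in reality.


Real distance = map distance × scale
= 8.2cm × 25000
= 205000 cm = 2050.0 m
= 2.050 km

2.050 km


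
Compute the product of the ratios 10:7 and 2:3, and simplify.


Compound ratio = (10×2) : (7×3)
= 20:21
GCD = 1
= 20:21

20:21


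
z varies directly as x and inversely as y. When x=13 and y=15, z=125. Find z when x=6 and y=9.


z = k·x/y
Solve for k using the known point: k = z·y/x = 125×15/13 = 1875/13 ≈ 144.2308
Now evaluate at x=6, y=9:
z = k × 6 / 9 = (1875 × 6) / (13 × 9) = 11250/117
≈ 96.1538

96.1538


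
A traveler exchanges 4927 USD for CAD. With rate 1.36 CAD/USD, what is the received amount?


Amount × rate = 4927 × 1.36
= 6700.72 CAD

6700.72 CAD


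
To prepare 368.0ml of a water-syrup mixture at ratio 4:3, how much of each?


Total parts = 4 + 3 = 7
water: 368.0 × 4/7 = 210.3ml
syrup: 368.0 × 3/7 = 157.7ml
= 210.3ml and 157.7ml

210.3ml and 157.7ml


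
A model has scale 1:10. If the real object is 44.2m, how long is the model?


Model size = real / scale
= 44.2 / 10
= 4.4200 m

4.4200 m


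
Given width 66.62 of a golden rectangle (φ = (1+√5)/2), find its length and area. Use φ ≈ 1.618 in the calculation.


φ = (1 + √5) / 2 ≈ 1.618
Length = width × φ = 66.62 × 1.618 = 107.79116
≈ 107.79
Area = width × length = 66.62 × 107.79116 = 7181.0470792 ≈ 7181.05
= Length: 107.79, Area: 7181.05

Length: 107.79, Area: 7181.05


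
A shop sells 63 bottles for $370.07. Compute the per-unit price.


Unit rate = total / quantity
= 370.07 / 63
= $5.87 per unit

$5.87 per unit


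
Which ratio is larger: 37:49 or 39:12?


37/49 = 0.7551
39/12 = 3.2500
0.7551 < 3.2500, so 37:49 is less
= 39:12

39:12


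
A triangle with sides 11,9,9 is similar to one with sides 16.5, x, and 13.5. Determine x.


Scale factor = 16.5/11 = 1.5
Missing side = 9 × 1.5
= 13.5

13.5


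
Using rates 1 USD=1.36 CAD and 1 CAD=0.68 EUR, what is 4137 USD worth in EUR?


Step 1: 4137 USD × 1.36 = 5626.32 CAD
Step 2: 5626.32 CAD × 0.68 = 3825.90 EUR
Implied rate USD→EUR = 1.36 × 0.68 = 0.9248
= 3825.90 EUR

3825.90 EUR


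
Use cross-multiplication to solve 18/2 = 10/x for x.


Cross multiply: 18 × x = 2 × 10
18x = 20
x = 20 / 18
= 1.11

1.11


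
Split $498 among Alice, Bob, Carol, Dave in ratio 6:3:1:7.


Total parts = 6 + 3 + 1 + 7 = 17
Alice: 498 × 6/17 = 175.76
Bob: 498 × 3/17 = 87.88
Carol: 498 × 1/17 = 29.29
Dave: 498 × 7/17 = 205.06
= Alice: $175.76, Bob: $87.88, Carol: $29.29, Dave: $205.06

Alice: $175.76, Bob: $87.88, Carol: $29.29, Dave: $205.06


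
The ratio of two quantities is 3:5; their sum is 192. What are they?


Let A = 3k, B = 5k.
3k + 5k = 192
8k = 192 → k = 192/8 = 24
A = 3×24 = 72, B = 5×24 = 120
= A = 72, B = 120

A = 72, B = 120


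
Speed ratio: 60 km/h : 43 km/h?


Ratio = 60:43
GCD = 1
Simplified = 60:43
Time ratio (same distance) = 43:60
Speed ratio = 60:43

60:43


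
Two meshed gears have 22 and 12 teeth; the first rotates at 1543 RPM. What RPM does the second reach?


Gear ratio = 22:12 = 11:6
RPM_B = RPM_A × (teeth_A / teeth_B)
= 1543 × (22/12)
= 2828.8 RPM

2828.8 RPM


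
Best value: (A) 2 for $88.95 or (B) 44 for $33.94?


Deal A: $88.95/2 = $44.4750/unit
Deal B: $33.94/44 = $0.7714/unit
B is cheaper per unit
= Deal B

Deal B


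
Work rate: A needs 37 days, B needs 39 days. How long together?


Rate of A = 1/37 per day
Rate of B = 1/39 per day
Combined rate = 1/37 + 1/39 = 76/1443 ≈ 0.0527 per day
Days = 1 / combined rate = 1443/76
≈ 18.99 days

18.99 days


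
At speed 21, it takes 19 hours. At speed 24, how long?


Inverse proportion: x × y = constant
k = 21 × 19 = 399
y₂ = k / 24 = 399 / 24
= 16.63

16.63


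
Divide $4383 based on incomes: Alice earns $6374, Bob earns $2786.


Total income = 6374 + 2786 = $9160
Alice: $4383 × 6374/9160 = $3049.92
Bob: $4383 × 2786/9160 = $1333.08
= Alice: $3049.92, Bob: $1333.08

Alice: $3049.92, Bob: $1333.08


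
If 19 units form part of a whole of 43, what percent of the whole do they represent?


Percentage = (part / whole) × 100
= (19 / 43) × 100
≈ 44.19%

44.19%


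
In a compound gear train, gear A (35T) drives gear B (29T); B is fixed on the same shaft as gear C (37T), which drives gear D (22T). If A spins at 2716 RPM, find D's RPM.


Stage 1: RPM_B = RPM_A × t_A/t_B = 2716 × 35/29 = 95060/29 ≈ 3277.93
B and C share a shaft → RPM_C = RPM_B
Stage 2: RPM_D = RPM_C × t_C/t_D = RPM_A × (t_A×t_C)/(t_B×t_D)
Overall ratio = (35×37)/(29×22) = 1295/638
RPM_D = 2716 × 1295/638 = 3517220/638
≈ 5512.88 RPM

5512.88 RPM


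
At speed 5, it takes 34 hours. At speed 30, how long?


Inverse proportion: x × y = constant
k = 5 × 34 = 170
y₂ = k / 30 = 170 / 30
= 5.67

5.67


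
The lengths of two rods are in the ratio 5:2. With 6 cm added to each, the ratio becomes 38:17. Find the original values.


Let A = 5k, B = 2k.
(5k + 6) / (2k + 6) = 38/17
Cross-multiply: 17(5k + 6) = 38(2k + 6)
85k + 102 = 76k + 228
85k - 76k = 228 - 102
9k = 126
k = 126/9 = 14
A = 5×14 = 70, B = 2×14 = 28
= A = 70, B = 28

A = 70, B = 28


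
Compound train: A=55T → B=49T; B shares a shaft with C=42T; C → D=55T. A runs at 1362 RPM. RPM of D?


Stage 1: RPM_B = RPM_A × t_A/t_B = 1362 × 55/49 = 74910/49 ≈ 1528.78
B and C share a shaft → RPM_C = RPM_B
Stage 2: RPM_D = RPM_C × t_C/t_D = RPM_A × (t_A×t_C)/(t_B×t_D)
Overall ratio = (55×42)/(49×55) = 2310/2695
RPM_D = 1362 × 2310/2695 = 3146220/2695
≈ 1167.43 RPM

1167.43 RPM


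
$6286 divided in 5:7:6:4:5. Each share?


Total parts = 5 + 7 + 6 + 4 + 5 = 27
Part 1: 6286 × 5/27 = 1164.07
Part 2: 6286 × 7/27 = 1629.70
Part 3: 6286 × 6/27 = 1396.89
Part 4: 6286 × 4/27 = 931.26
Part 5: 6286 × 5/27 = 1164.07
= Part 1: $1164.07, Part 2: $1629.70, Part 3: $1396.89, Part 4: $931.26, Part 5: $1164.07

Part 1: $1164.07, Part 2: $1629.70, Part 3: $1396.89, Part 4: $931.26, Part 5: $1164.07


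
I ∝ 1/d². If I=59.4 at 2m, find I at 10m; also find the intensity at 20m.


I₁d₁² = I₂d₂²
I at 10m = 59.4 × (2/10)² = 59.4 × 4/100 = 237.6/100 = 2.3760
I at 20m = 59.4 × (2/20)² = 59.4 × 4/400 = 237.6/400 = 0.5940
= 2.3760 and 0.5940

2.3760 and 0.5940


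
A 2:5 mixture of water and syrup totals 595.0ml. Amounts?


Total parts = 2 + 5 = 7
water: 595.0 × 2/7 = 170.0ml
syrup: 595.0 × 5/7 = 425.0ml
= 170.0ml and 425.0ml

170.0ml and 425.0ml


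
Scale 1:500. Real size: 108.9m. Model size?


Model size = real / scale
= 108.9 / 500
= 0.2178 m

0.2178 m


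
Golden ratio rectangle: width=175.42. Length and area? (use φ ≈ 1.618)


φ = (1 + √5) / 2 ≈ 1.618
Length = width × φ = 175.42 × 1.618 = 283.82956
≈ 283.83
Area = width × length = 175.42 × 283.82956 = 49789.3814152 ≈ 49789.38
= Length: 283.83, Area: 49789.38

Length: 283.83, Area: 49789.38


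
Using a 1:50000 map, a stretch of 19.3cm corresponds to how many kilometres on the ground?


Real distance = map distance × scale
= 19.3cm × 50000
= 965000 cm = 9650.0 m
= 9.650 km

9.650 km


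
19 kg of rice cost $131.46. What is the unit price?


Unit rate = total / quantity
= 131.46 / 19
= $6.92 per unit

$6.92 per unit


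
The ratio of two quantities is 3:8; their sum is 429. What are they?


Let A = 3k, B = 8k.
3k + 8k = 429
11k = 429 → k = 429/11 = 39
A = 3×39 = 117, B = 8×39 = 312
= A = 117, B = 312

A = 117, B = 312


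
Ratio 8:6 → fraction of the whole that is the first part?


Total parts = 8 + 6 = 14
First part: 8/14 = 4/7
= 4/7

4/7


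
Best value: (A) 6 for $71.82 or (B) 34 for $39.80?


Deal A: $71.82/6 = $11.9700/unit
Deal B: $39.80/34 = $1.1706/unit
B is cheaper per unit
= Deal B

Deal B


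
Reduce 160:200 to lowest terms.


GCD(160, 200) = 40
160/40 : 200/40
= 4:5

4:5


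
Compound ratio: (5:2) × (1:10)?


Compound ratio = (5×1) : (2×10)
= 5:20
GCD = 5
= 1:4

1:4


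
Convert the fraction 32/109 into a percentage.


Percentage = (part / whole) × 100
= (32 / 109) × 100
≈ 29.36%

29.36%


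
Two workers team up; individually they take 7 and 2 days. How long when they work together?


Rate of A = 1/7 per day
Rate of B = 1/2 per day
Combined rate = 1/7 + 1/2 = 9/14 ≈ 0.6429 per day
Days = 1 / combined rate = 14/9
≈ 1.56 days

1.56 days


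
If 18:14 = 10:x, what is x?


Cross multiply: 18 × x = 14 × 10
18x = 140
x = 140 / 18
= 7.78

7.78


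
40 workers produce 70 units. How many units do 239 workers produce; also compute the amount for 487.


Direct proportion: y/x = constant
k = 70/40 = 1.7500
y at x=239: k × 239 = 70 × 239 / 40 = 16730/40 = 418.25
y at x=487: k × 487 = 70 × 487 / 40 = 34090/40 = 852.25
= 418.25 and 852.25

418.25 and 852.25


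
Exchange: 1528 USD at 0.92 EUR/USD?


Amount × rate = 1528 × 0.92
= 1405.76 EUR

1405.76 EUR


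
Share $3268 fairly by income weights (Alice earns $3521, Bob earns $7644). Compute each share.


Total income = 3521 + 7644 = $11165
Alice: $3268 × 3521/11165 = $1030.60
Bob: $3268 × 7644/11165 = $2237.40
= Alice: $1030.60, Bob: $2237.40

Alice: $1030.60, Bob: $2237.40


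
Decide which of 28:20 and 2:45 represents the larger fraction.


28/20 = 1.4000
2/45 = 0.0444
1.4000 > 0.0444, so 28:20 is greater
= 28:20

28:20


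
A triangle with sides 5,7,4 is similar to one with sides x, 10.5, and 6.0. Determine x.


Scale factor = 10.5/7 = 1.5
Missing side = 5 × 1.5
= 7.5

7.5


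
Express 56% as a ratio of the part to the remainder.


56% means 56 parts out of 100; remainder = 44
Part : remainder = 56:44
GCD = 4
= 14:11

14:11


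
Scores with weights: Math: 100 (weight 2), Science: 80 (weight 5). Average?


Numerator = 100×2 + 80×5
= 200 + 400
= 600
Total weight = 7
Weighted avg = 600/7
= 85.71

85.71


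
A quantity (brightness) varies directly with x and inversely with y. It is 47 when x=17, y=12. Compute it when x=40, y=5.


z = k·x/y
Solve for k using the known point: k = z·y/x = 47×12/17 = 564/17 ≈ 33.1765
Now evaluate at x=40, y=5:
z = k × 40 / 5 = (564 × 40) / (17 × 5) = 22560/85
≈ 265.4118

265.4118


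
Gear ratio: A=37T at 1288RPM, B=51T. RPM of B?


Gear ratio = 37:51 = 37:51
RPM_B = RPM_A × (teeth_A / teeth_B)
= 1288 × (37/51)
= 934.4 RPM

934.4 RPM


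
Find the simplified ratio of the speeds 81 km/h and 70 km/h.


Ratio = 81:70
GCD = 1
Simplified = 81:70
Time ratio (same distance) = 70:81
Speed ratio = 81:70

81:70


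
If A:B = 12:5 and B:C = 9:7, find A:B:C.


Match B: multiply A:B by 9 → 108:45
Multiply B:C by 5 → 45:35
Combined: 108:45:35
GCD = 1
= 108:45:35

108:45:35


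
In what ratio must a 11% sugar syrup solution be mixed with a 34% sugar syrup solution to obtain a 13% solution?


Let x parts of 11% mix with y parts of 34%.
11x + 34y = 13(x + y)
11x + 34y = 13x + 13y
x(11 - 13) = y(13 - 34)
x/y = (34 - 13)/(13 - 11) = 21/2
Simplify: 21:2
= 21:2

21:2


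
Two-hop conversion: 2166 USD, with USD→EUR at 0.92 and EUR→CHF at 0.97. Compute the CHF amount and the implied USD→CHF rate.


Step 1: 2166 USD × 0.92 = 1992.72 EUR
Step 2: 1992.72 EUR × 0.97 = 1932.94 CHF
Implied rate USD→CHF = 0.92 × 0.97 = 0.8924
= 1932.94 CHF; implied rate 0.8924 CHF/USD

1932.94 CHF; implied rate 0.8924 CHF/USD


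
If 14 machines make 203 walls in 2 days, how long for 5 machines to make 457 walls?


Days ∝ work / workers, so d₂ = d₁ × (m₁/m₂) × (w₂/w₁)
Workers factor (inverse): 14/5 = 2.8000
Work factor (direct): 457/203 ≈ 2.2512
d₂ = 2 × 14/5 × 457/203 = (2 × 14 × 457) / (5 × 203) = 12796/1015
≈ 12.61 days

12.61 days


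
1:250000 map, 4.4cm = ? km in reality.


Real distance = map distance × scale
= 4.4cm × 250000
= 1100000 cm = 11000.0 m
= 11.000 km

11.000 km


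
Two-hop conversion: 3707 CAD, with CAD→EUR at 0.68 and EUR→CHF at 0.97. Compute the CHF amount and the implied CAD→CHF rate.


Step 1: 3707 CAD × 0.68 = 2520.76 EUR
Step 2: 2520.76 EUR × 0.97 = 2445.14 CHF
Implied rate CAD→CHF = 0.68 × 0.97 = 0.6596
= 2445.14 CHF; implied rate 0.6596 CHF/CAD

2445.14 CHF; implied rate 0.6596 CHF/CAD


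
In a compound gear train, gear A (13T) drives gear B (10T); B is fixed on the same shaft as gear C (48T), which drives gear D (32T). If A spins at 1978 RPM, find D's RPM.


Stage 1: RPM_B = RPM_A × t_A/t_B = 1978 × 13/10 = 25714/10 = 2571.40
B and C share a shaft → RPM_C = RPM_B
Stage 2: RPM_D = RPM_C × t_C/t_D = RPM_A × (t_A×t_C)/(t_B×t_D)
Overall ratio = (13×48)/(10×32) = 624/320
RPM_D = 1978 × 624/320 = 1234272/320
= 3857.10 RPM

3857.10 RPM


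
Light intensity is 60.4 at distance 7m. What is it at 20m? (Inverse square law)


I₁d₁² = I₂d₂²
I₂ = I₁ × (d₁/d₂)²
= 60.4 × (7/20)²
= 60.4 × 49/400
= 2959.6/400
= 7.3990

7.3990


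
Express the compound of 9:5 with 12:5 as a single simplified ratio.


Compound ratio = (9×12) : (5×5)
= 108:25
GCD = 1
= 108:25

108:25


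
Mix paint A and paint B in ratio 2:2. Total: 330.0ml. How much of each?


Total parts = 2 + 2 = 4
paint A: 330.0 × 2/4 = 165.0ml
paint B: 330.0 × 2/4 = 165.0ml
= 165.0ml and 165.0ml

165.0ml and 165.0ml


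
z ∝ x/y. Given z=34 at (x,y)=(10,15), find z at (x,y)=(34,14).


z = k·x/y
Solve for k using the known point: k = z·y/x = 34×15/10 = 510/10 = 51.0000
Now evaluate at x=34, y=14:
z = k × 34 / 14 = (510 × 34) / (10 × 14) = 17340/140
≈ 123.8571

123.8571


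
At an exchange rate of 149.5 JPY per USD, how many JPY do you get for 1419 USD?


Amount × rate = 1419 × 149.5
= 212140.50 JPY

212140.50 JPY


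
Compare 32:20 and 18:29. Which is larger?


32/20 = 1.6000
18/29 = 0.6207
1.6000 > 0.6207, so 32:20 is greater
= 32:20

32:20


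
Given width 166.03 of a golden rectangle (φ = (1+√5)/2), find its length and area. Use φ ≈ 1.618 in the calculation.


φ = (1 + √5) / 2 ≈ 1.618
Length = width × φ = 166.03 × 1.618 = 268.63654
≈ 268.64
Area = width × length = 166.03 × 268.63654 = 44601.7247362 ≈ 44601.72
= Length: 268.64, Area: 44601.72

Length: 268.64, Area: 44601.72


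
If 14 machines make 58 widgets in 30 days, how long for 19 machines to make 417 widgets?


Days ∝ work / workers, so d₂ = d₁ × (m₁/m₂) × (w₂/w₁)
Workers factor (inverse): 14/19 ≈ 0.7368
Work factor (direct): 417/58 ≈ 7.1897
d₂ = 30 × 14/19 × 417/58 = (30 × 14 × 417) / (19 × 58) = 175140/1102
≈ 158.93 days

158.93 days


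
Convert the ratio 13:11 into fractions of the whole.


Total parts = 13 + 11 = 24
First part: 13/24 = 13/24
Second part: 11/24 = 11/24
= 13/24 and 11/24

13/24 and 11/24


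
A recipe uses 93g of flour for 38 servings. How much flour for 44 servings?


Direct proportion: y/x = constant
k = 93/38 ≈ 2.4474
y₂ = k × 44 = 93 × 44 / 38 = 4092/38
≈ 107.68

107.68


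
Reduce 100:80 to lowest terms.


GCD(100, 80) = 20
100/20 : 80/20
= 5:4

5:4


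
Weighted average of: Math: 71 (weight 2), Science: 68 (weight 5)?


Numerator = 71×2 + 68×5
= 142 + 340
= 482
Total weight = 7
Weighted avg = 482/7
= 68.86

68.86


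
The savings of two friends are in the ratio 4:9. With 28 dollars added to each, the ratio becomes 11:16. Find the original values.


Let A = 4k, B = 9k.
(4k + 28) / (9k + 28) = 11/16
Cross-multiply: 16(4k + 28) = 11(9k + 28)
64k + 448 = 99k + 308
64k - 99k = 308 - 448
-35k = -140
k = -140/-35 = 4
A = 4×4 = 16, B = 9×4 = 36
= A = 16, B = 36

A = 16, B = 36


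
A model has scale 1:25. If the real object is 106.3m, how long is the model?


Model size = real / scale
= 106.3 / 25
= 4.2520 m

4.2520 m


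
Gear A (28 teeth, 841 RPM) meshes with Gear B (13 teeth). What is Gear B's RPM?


Gear ratio = 28:13 = 28:13
RPM_B = RPM_A × (teeth_A / teeth_B)
= 841 × (28/13)
= 1811.4 RPM

1811.4 RPM


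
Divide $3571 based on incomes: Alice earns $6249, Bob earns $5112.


Total income = 6249 + 5112 = $11361
Alice: $3571 × 6249/11361 = $1964.19
Bob: $3571 × 5112/11361 = $1606.81
= Alice: $1964.19, Bob: $1606.81

Alice: $1964.19, Bob: $1606.81


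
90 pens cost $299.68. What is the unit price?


Unit rate = total / quantity
= 299.68 / 90
= $3.33 per unit

$3.33 per unit


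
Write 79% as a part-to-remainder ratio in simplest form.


79% means 79 parts out of 100; remainder = 21
Part : remainder = 79:21
GCD = 1
= 79:21

79:21


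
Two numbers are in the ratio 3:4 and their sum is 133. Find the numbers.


Let A = 3k, B = 4k.
3k + 4k = 133
7k = 133 → k = 133/7 = 19
A = 3×19 = 57, B = 4×19 = 76
= A = 57, B = 76

A = 57, B = 76


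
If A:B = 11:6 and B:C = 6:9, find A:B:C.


Match B: multiply A:B by 6 → 66:36
Multiply B:C by 6 → 36:54
Combined: 66:36:54
GCD = 6
= 11:6:9

11:6:9


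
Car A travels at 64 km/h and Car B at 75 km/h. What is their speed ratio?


Ratio = 64:75
GCD = 1
Simplified = 64:75
Time ratio (same distance) = 75:64
Speed ratio = 64:75

64:75


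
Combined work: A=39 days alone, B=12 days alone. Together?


Rate of A = 1/39 per day
Rate of B = 1/12 per day
Combined rate = 1/39 + 1/12 = 51/468 ≈ 0.1090 per day
Days = 1 / combined rate = 468/51
≈ 9.18 days

9.18 days


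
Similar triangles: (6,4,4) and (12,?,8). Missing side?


Scale factor = 12/6 = 2
Missing side = 4 × 2
= 8.0

8.0


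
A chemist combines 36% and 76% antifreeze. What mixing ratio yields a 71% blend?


Let x parts of 36% mix with y parts of 76%.
36x + 76y = 71(x + y)
36x + 76y = 71x + 71y
x(36 - 71) = y(71 - 76)
x/y = (76 - 71)/(71 - 36) = 5/35
Simplify: 1:7
= 1:7

1:7


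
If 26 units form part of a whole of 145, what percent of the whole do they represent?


Percentage = (part / whole) × 100
= (26 / 145) × 100
≈ 17.93%

17.93%


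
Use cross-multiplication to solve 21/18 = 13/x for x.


Cross multiply: 21 × x = 18 × 13
21x = 234
x = 234 / 21
= 11.14

11.14


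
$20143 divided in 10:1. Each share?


Total parts = 10 + 1 = 11
Part 1: 20143 × 10/11 = 18311.82
Part 2: 20143 × 1/11 = 1831.18
= Part 1: $18311.82, Part 2: $1831.18

Part 1: $18311.82, Part 2: $1831.18


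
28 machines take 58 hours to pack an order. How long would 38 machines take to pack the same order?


Inverse proportion: x × y = constant
k = 28 × 58 = 1624
y₂ = k / 38 = 1624 / 38
= 42.74

42.74


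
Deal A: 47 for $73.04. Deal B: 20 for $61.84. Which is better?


Deal A: $73.04/47 = $1.5540/unit
Deal B: $61.84/20 = $3.0920/unit
A is cheaper per unit
= Deal A

Deal A


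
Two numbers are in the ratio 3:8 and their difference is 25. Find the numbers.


Let A = 3k, B = 8k.
8k - 3k = 25
5k = 25 → k = 25/5 = 5
A = 3×5 = 15, B = 8×5 = 40
= A = 15, B = 40

A = 15, B = 40


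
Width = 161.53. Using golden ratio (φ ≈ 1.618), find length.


φ = (1 + √5) / 2 ≈ 1.618
Length = width × φ = 161.53 × 1.618 = 261.35554
≈ 261.36

261.36


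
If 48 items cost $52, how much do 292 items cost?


Direct proportion: y/x = constant
k = 52/48 ≈ 1.0833
y₂ = k × 292 = 52 × 292 / 48 = 15184/48
≈ 316.33

316.33


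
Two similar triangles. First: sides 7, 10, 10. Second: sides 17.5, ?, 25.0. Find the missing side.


Scale factor = 17.5/7 = 2.5
Missing side = 10 × 2.5
= 25.0

25.0


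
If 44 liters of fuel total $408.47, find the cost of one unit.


Unit rate = total / quantity
= 408.47 / 44
= $9.28 per unit

$9.28 per unit


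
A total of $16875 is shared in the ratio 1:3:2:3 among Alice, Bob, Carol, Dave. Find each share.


Total parts = 1 + 3 + 2 + 3 = 9
Alice: 16875 × 1/9 = 1875.00
Bob: 16875 × 3/9 = 5625.00
Carol: 16875 × 2/9 = 3750.00
Dave: 16875 × 3/9 = 5625.00
= Alice: $1875.00, Bob: $5625.00, Carol: $3750.00, Dave: $5625.00

Alice: $1875.00, Bob: $5625.00, Carol: $3750.00, Dave: $5625.00


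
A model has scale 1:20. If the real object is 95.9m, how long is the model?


Model size = real / scale
= 95.9 / 20
= 4.7950 m

4.7950 m


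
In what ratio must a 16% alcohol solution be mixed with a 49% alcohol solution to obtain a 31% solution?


Let x parts of 16% mix with y parts of 49%.
16x + 49y = 31(x + y)
16x + 49y = 31x + 31y
x(16 - 31) = y(31 - 49)
x/y = (49 - 31)/(31 - 16) = 18/15
Simplify: 6:5
= 6:5

6:5


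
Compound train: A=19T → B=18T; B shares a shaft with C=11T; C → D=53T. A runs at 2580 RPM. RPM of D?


Stage 1: RPM_B = RPM_A × t_A/t_B = 2580 × 19/18 = 49020/18 ≈ 2723.33
B and C share a shaft → RPM_C = RPM_B
Stage 2: RPM_D = RPM_C × t_C/t_D = RPM_A × (t_A×t_C)/(t_B×t_D)
Overall ratio = (19×11)/(18×53) = 209/954
RPM_D = 2580 × 209/954 = 539220/954
≈ 565.22 RPM

565.22 RPM


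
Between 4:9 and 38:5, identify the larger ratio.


4/9 = 0.4444
38/5 = 7.6000
0.4444 < 7.6000, so 4:9 is less
= 38:5

38:5


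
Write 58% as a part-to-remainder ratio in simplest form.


58% means 58 parts out of 100; remainder = 42
Part : remainder = 58:42
GCD = 2
= 29:21

29:21


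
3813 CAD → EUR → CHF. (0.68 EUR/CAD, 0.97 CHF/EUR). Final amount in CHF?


Step 1: 3813 CAD × 0.68 = 2592.84 EUR
Step 2: 2592.84 EUR × 0.97 = 2515.05 CHF
Implied rate CAD→CHF = 0.68 × 0.97 = 0.6596
= 2515.05 CHF

2515.05 CHF


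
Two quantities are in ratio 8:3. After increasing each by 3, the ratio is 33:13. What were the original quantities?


Let A = 8k, B = 3k.
(8k + 3) / (3k + 3) = 33/13
Cross-multiply: 13(8k + 3) = 33(3k + 3)
104k + 39 = 99k + 99
104k - 99k = 99 - 39
5k = 60
k = 60/5 = 12
A = 8×12 = 96, B = 3×12 = 36
= A = 96, B = 36

A = 96, B = 36


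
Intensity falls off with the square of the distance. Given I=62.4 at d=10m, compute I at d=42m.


I₁d₁² = I₂d₂²
I₂ = I₁ × (d₁/d₂)²
= 62.4 × (10/42)²
= 62.4 × 100/1764
= 6240/1764
≈ 3.5374

3.5374


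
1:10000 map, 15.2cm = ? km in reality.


Real distance = map distance × scale
= 15.2cm × 10000
= 152000 cm = 1520.0 m
= 1.520 km

1.520 km


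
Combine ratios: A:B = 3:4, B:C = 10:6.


Match B: multiply A:B by 10 → 30:40
Multiply B:C by 4 → 40:24
Combined: 30:40:24
GCD = 2
= 15:20:12

15:20:12


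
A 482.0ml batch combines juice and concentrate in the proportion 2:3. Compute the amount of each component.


Total parts = 2 + 3 = 5
juice: 482.0 × 2/5 = 192.8ml
concentrate: 482.0 × 3/5 = 289.2ml
= 192.8ml and 289.2ml

192.8ml and 289.2ml


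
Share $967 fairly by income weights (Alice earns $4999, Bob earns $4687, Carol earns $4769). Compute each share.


Total income = 4999 + 4687 + 4769 = $14455
Alice: $967 × 4999/14455 = $334.42
Bob: $967 × 4687/14455 = $313.55
Carol: $967 × 4769/14455 = $319.03
= Alice: $334.42, Bob: $313.55, Carol: $319.03

Alice: $334.42, Bob: $313.55, Carol: $319.03


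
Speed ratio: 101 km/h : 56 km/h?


Ratio = 101:56
GCD = 1
Simplified = 101:56
Time ratio (same distance) = 56:101
Speed ratio = 101:56

101:56


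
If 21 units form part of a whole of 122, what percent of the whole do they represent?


Percentage = (part / whole) × 100
= (21 / 122) × 100
≈ 17.21%

17.21%


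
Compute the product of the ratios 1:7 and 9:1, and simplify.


Compound ratio = (1×9) : (7×1)
= 9:7
GCD = 1
= 9:7

9:7


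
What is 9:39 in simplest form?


GCD(9, 39) = 3
9/3 : 39/3
= 3:13

3:13


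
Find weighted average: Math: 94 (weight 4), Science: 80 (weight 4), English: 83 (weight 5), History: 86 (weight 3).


Numerator = 94×4 + 80×4 + 83×5 + 86×3
= 376 + 320 + 415 + 258
= 1369
Total weight = 16
Weighted avg = 1369/16
= 85.56

85.56


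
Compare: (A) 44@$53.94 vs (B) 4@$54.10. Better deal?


Deal A: $53.94/44 = $1.2259/unit
Deal B: $54.10/4 = $13.5250/unit
A is cheaper per unit
= Deal A

Deal A


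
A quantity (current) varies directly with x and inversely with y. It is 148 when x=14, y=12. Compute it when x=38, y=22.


z = k·x/y
Solve for k using the known point: k = z·y/x = 148×12/14 = 1776/14 ≈ 126.8571
Now evaluate at x=38, y=22:
z = k × 38 / 22 = (1776 × 38) / (14 × 22) = 67488/308
≈ 219.1169

219.1169


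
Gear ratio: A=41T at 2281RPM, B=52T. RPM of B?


Gear ratio = 41:52 = 41:52
RPM_B = RPM_A × (teeth_A / teeth_B)
= 2281 × (41/52)
= 1798.5 RPM

1798.5 RPM


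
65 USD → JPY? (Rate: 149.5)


Amount × rate = 65 × 149.5
= 9717.50 JPY

9717.50 JPY


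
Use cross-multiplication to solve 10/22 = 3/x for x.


Cross multiply: 10 × x = 22 × 3
10x = 66
x = 66 / 10
= 6.60

6.60


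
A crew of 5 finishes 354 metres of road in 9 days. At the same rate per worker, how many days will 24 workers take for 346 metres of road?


Days ∝ work / workers, so d₂ = d₁ × (m₁/m₂) × (w₂/w₁)
Workers factor (inverse): 5/24 ≈ 0.2083
Work factor (direct): 346/354 ≈ 0.9774
d₂ = 9 × 5/24 × 346/354 = (9 × 5 × 346) / (24 × 354) = 15570/8496
≈ 1.83 days

1.83 days


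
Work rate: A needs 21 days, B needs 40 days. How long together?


Rate of A = 1/21 per day
Rate of B = 1/40 per day
Combined rate = 1/21 + 1/40 = 61/840 ≈ 0.0726 per day
Days = 1 / combined rate = 840/61
≈ 13.77 days

13.77 days


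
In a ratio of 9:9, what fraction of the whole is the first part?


Total parts = 9 + 9 = 18
First part: 9/18 = 1/2
= 1/2

1/2


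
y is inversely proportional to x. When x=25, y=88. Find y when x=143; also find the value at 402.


Inverse proportion: x × y = constant
k = 25 × 88 = 2200
At x=143: k/143 = 15.38
At x=402: k/402 = 5.47
= 15.38 and 5.47

15.38 and 5.47


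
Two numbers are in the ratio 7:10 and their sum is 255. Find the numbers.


Let A = 7k, B = 10k.
7k + 10k = 255
17k = 255 → k = 255/17 = 15
A = 7×15 = 105, B = 10×15 = 150
= A = 105, B = 150

A = 105, B = 150


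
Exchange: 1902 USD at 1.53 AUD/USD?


Amount × rate = 1902 × 1.53
= 2910.06 AUD

2910.06 AUD


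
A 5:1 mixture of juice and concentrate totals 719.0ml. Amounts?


Total parts = 5 + 1 = 6
juice: 719.0 × 5/6 = 599.2ml
concentrate: 719.0 × 1/6 = 119.8ml
= 599.2ml and 119.8ml

599.2ml and 119.8ml


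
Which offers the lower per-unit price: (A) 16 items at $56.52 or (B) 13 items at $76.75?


Deal A: $56.52/16 = $3.5325/unit
Deal B: $76.75/13 = $5.9038/unit
A is cheaper per unit
= Deal A

Deal A


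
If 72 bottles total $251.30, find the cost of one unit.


Unit rate = total / quantity
= 251.30 / 72
= $3.49 per unit

$3.49 per unit


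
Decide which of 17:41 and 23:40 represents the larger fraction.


17/41 = 0.4146
23/40 = 0.5750
0.4146 < 0.5750, so 17:41 is less
= 23:40

23:40


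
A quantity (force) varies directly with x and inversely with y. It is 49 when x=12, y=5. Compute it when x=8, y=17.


z = k·x/y
Solve for k using the known point: k = z·y/x = 49×5/12 = 245/12 ≈ 20.4167
Now evaluate at x=8, y=17:
z = k × 8 / 17 = (245 × 8) / (12 × 17) = 1960/204
≈ 9.6078

9.6078


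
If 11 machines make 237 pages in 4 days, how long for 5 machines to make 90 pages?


Days ∝ work / workers, so d₂ = d₁ × (m₁/m₂) × (w₂/w₁)
Workers factor (inverse): 11/5 = 2.2000
Work factor (direct): 90/237 ≈ 0.3797
d₂ = 4 × 11/5 × 90/237 = (4 × 11 × 90) / (5 × 237) = 3960/1185
≈ 3.34 days

3.34 days


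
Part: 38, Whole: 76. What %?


Percentage = (part / whole) × 100
= (38 / 76) × 100
= 50.00%

50.00%


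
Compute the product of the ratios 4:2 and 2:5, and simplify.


Compound ratio = (4×2) : (2×5)
= 8:10
GCD = 2
= 4:5

4:5


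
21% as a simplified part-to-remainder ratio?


21% means 21 parts out of 100; remainder = 79
Part : remainder = 21:79
GCD = 1
= 21:79

21:79


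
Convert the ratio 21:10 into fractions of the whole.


Total parts = 21 + 10 = 31
First part: 21/31 = 21/31
Second part: 10/31 = 10/31
= 21/31 and 10/31

21/31 and 10/31


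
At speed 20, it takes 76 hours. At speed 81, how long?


Inverse proportion: x × y = constant
k = 20 × 76 = 1520
y₂ = k / 81 = 1520 / 81
= 18.77

18.77


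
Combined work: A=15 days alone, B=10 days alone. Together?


Rate of A = 1/15 per day
Rate of B = 1/10 per day
Combined rate = 1/15 + 1/10 = 25/150 ≈ 0.1667 per day
Days = 1 / combined rate = 150/25
= 6.00 days

6.00 days


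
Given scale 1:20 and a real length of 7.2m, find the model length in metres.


Model size = real / scale
= 7.2 / 20
= 0.3600 m

0.3600 m


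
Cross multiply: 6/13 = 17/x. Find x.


Cross multiply: 6 × x = 13 × 17
6x = 221
x = 221 / 6
= 36.83

36.83


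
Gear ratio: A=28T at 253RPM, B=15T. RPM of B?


Gear ratio = 28:15 = 28:15
RPM_B = RPM_A × (teeth_A / teeth_B)
= 253 × (28/15)
= 472.3 RPM

472.3 RPM


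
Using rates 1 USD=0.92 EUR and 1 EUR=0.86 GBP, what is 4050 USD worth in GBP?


Step 1: 4050 USD × 0.92 = 3726.00 EUR
Step 2: 3726.00 EUR × 0.86 = 3204.36 GBP
Implied rate USD→GBP = 0.92 × 0.86 = 0.7912
= 3204.36 GBP

3204.36 GBP


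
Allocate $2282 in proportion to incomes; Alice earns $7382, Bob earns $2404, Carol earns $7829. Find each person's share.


Total income = 7382 + 2404 + 7829 = $17615
Alice: $2282 × 7382/17615 = $956.33
Bob: $2282 × 2404/17615 = $311.44
Carol: $2282 × 7829/17615 = $1014.24
= Alice: $956.33, Bob: $311.44, Carol: $1014.24

Alice: $956.33, Bob: $311.44, Carol: $1014.24


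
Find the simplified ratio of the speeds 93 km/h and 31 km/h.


Ratio = 93:31
GCD = 31
Simplified = 3:1
Time ratio (same distance) = 1:3
Speed ratio = 3:1

3:1


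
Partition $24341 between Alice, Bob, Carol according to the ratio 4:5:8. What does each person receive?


Total parts = 4 + 5 + 8 = 17
Alice: 24341 × 4/17 = 5727.29
Bob: 24341 × 5/17 = 7159.12
Carol: 24341 × 8/17 = 11454.59
= Alice: $5727.29, Bob: $7159.12, Carol: $11454.59

Alice: $5727.29, Bob: $7159.12, Carol: $11454.59


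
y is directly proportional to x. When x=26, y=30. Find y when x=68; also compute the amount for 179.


Direct proportion: y/x = constant
k = 30/26 ≈ 1.1538
y at x=68: k × 68 = 30 × 68 / 26 = 2040/26 ≈ 78.46
y at x=179: k × 179 = 30 × 179 / 26 = 5370/26 ≈ 206.54
= 78.46 and 206.54

78.46 and 206.54


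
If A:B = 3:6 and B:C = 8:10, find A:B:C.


Match B: multiply A:B by 8 → 24:48
Multiply B:C by 6 → 48:60
Combined: 24:48:60
GCD = 12
= 2:4:5

2:4:5


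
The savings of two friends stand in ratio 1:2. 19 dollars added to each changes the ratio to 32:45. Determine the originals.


Let A = 1k, B = 2k.
(1k + 19) / (2k + 19) = 32/45
Cross-multiply: 45(1k + 19) = 32(2k + 19)
45k + 855 = 64k + 608
45k - 64k = 608 - 855
-19k = -247
k = -247/-19 = 13
A = 1×13 = 13, B = 2×13 = 26
= A = 13, B = 26

A = 13, B = 26


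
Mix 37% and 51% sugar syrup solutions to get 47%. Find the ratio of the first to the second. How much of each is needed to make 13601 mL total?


Let x parts of 37% mix with y parts of 51%.
37x + 51y = 47(x + y)
37x + 51y = 47x + 47y
x(37 - 47) = y(47 - 51)
x/y = (51 - 47)/(47 - 37) = 4/10
Simplify: 2:5
Total parts = 7; one part = 13601/7 = 1943.00 mL
37% solution: 2×1943.00 = 3886.00 mL
51% solution: 5×1943.00 = 9715.00 mL
= ratio 2:5; 3886.00 mL and 9715.00 mL

ratio 2:5; 3886.00 mL and 9715.00 mL


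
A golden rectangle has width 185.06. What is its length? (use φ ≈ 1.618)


φ = (1 + √5) / 2 ≈ 1.618
Length = width × φ = 185.06 × 1.618 = 299.42708
≈ 299.43

299.43


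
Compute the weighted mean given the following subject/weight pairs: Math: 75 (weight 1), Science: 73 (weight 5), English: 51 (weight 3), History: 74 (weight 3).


Numerator = 75×1 + 73×5 + 51×3 + 74×3
= 75 + 365 + 153 + 222
= 815
Total weight = 12
Weighted avg = 815/12
= 67.92

67.92


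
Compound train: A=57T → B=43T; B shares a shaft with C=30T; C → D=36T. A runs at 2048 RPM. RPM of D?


Stage 1: RPM_B = RPM_A × t_A/t_B = 2048 × 57/43 = 116736/43 ≈ 2714.79
B and C share a shaft → RPM_C = RPM_B
Stage 2: RPM_D = RPM_C × t_C/t_D = RPM_A × (t_A×t_C)/(t_B×t_D)
Overall ratio = (57×30)/(43×36) = 1710/1548
RPM_D = 2048 × 1710/1548 = 3502080/1548
≈ 2262.33 RPM

2262.33 RPM


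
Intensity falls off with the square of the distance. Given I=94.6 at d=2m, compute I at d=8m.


I₁d₁² = I₂d₂²
I₂ = I₁ × (d₁/d₂)²
= 94.6 × (2/8)²
= 94.6 × 4/64
= 378.4/64
= 5.9125

5.9125


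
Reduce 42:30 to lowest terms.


GCD(42, 30) = 6
42/6 : 30/6
= 7:5

7:5


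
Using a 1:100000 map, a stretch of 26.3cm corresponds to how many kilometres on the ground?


Real distance = map distance × scale
= 26.3cm × 100000
= 2630000 cm = 26300.0 m
= 26.300 km

26.300 km


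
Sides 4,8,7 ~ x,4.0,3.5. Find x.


Scale factor = 4.0/8 = 0.5
Missing side = 4 × 0.5
= 2.0

2.0


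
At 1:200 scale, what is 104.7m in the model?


Model size = real / scale
= 104.7 / 200
= 0.5235 m

0.5235 m


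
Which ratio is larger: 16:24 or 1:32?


16/24 = 0.6667
1/32 = 0.0312
0.6667 > 0.0312, so 16:24 is greater
= 16:24

16:24


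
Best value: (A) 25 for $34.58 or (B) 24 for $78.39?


Deal A: $34.58/25 = $1.3832/unit
Deal B: $78.39/24 = $3.2663/unit
A is cheaper per unit
= Deal A

Deal A


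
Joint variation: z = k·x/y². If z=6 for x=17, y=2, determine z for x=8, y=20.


z = k·x/y²
Solve for k using the known point: k = z·y²/x = 6×4/17 = 24/17 ≈ 1.4118
Now evaluate at x=8, y=20:
z = k × 8 / 400 = (24 × 8) / (17 × 400) = 192/6800
≈ 0.0282

0.0282


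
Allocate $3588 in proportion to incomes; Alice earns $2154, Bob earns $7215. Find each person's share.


Total income = 2154 + 7215 = $9369
Alice: $3588 × 2154/9369 = $824.91
Bob: $3588 × 7215/9369 = $2763.09
= Alice: $824.91, Bob: $2763.09

Alice: $824.91, Bob: $2763.09


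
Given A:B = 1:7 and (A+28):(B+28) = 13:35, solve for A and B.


Let A = 1k, B = 7k.
(1k + 28) / (7k + 28) = 13/35
Cross-multiply: 35(1k + 28) = 13(7k + 28)
35k + 980 = 91k + 364
35k - 91k = 364 - 980
-56k = -616
k = -616/-56 = 11
A = 1×11 = 11, B = 7×11 = 77
= A = 11, B = 77

A = 11, B = 77


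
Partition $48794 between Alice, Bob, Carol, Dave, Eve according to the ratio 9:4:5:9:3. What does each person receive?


Total parts = 9 + 4 + 5 + 9 + 3 = 30
Alice: 48794 × 9/30 = 14638.20
Bob: 48794 × 4/30 = 6505.87
Carol: 48794 × 5/30 = 8132.33
Dave: 48794 × 9/30 = 14638.20
Eve: 48794 × 3/30 = 4879.40
= Alice: $14638.20, Bob: $6505.87, Carol: $8132.33, Dave: $14638.20, Eve: $4879.40

Alice: $14638.20, Bob: $6505.87, Carol: $8132.33, Dave: $14638.20, Eve: $4879.40


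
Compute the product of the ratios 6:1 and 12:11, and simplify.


Compound ratio = (6×12) : (1×11)
= 72:11
GCD = 1
= 72:11

72:11


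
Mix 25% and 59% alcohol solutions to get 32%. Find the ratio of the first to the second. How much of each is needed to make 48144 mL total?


Let x parts of 25% mix with y parts of 59%.
25x + 59y = 32(x + y)
25x + 59y = 32x + 32y
x(25 - 32) = y(32 - 59)
x/y = (59 - 32)/(32 - 25) = 27/7
Simplify: 27:7
Total parts = 34; one part = 48144/34 = 1416.00 mL
25% solution: 27×1416.00 = 38232.00 mL
59% solution: 7×1416.00 = 9912.00 mL
= ratio 27:7; 38232.00 mL and 9912.00 mL

ratio 27:7; 38232.00 mL and 9912.00 mL


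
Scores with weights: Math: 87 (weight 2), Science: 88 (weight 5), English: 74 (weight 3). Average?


Numerator = 87×2 + 88×5 + 74×3
= 174 + 440 + 222
= 836
Total weight = 10
Weighted avg = 836/10
= 83.60

83.60


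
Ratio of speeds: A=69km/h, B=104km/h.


Ratio = 69:104
GCD = 1
Simplified = 69:104
Time ratio (same distance) = 104:69
Speed ratio = 69:104

69:104


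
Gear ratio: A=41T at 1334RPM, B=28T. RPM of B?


Gear ratio = 41:28 = 41:28
RPM_B = RPM_A × (teeth_A / teeth_B)
= 1334 × (41/28)
= 1953.4 RPM

1953.4 RPM


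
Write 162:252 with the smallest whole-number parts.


GCD(162, 252) = 18
162/18 : 252/18
= 9:14

9:14


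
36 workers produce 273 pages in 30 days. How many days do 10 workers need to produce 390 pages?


Days ∝ work / workers, so d₂ = d₁ × (m₁/m₂) × (w₂/w₁)
Workers factor (inverse): 36/10 = 3.6000
Work factor (direct): 390/273 ≈ 1.4286
d₂ = 30 × 36/10 × 390/273 = (30 × 36 × 390) / (10 × 273) = 421200/2730
≈ 154.29 days

154.29 days
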